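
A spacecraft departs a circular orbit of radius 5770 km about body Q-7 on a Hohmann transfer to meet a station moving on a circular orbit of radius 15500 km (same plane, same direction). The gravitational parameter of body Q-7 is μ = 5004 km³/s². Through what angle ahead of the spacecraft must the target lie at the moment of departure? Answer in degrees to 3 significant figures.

Semi-major axis of the transfer orbit: a_t = (5770 + 15500)/2 = 10635 km.
Transfer time t = π√(a_t³/μ) = 48708 s.
The target's mean motion on its circular orbit is ω₂ = √(μ/r₂³) = 3.6657×10^-5 rad/s.
Angle swept by the target during transfer: ω₂·t = 1.785 rad = 102.3°.
The spacecraft traverses 180° on the transfer ellipse, so the target must lead by 180° − 102.3° = 77.7°.

φ = 77.7°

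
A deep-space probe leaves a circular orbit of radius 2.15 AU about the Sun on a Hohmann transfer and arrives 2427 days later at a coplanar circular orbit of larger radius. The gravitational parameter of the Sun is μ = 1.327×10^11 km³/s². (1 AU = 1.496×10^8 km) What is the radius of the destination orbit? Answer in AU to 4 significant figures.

In km: r₁ = 2.15 × 1.496×10^8 = 3.2164×10^8 km.
Transfer time t = 2427 days = 2.096928×10^8 s, and t = π√(a_t³/μ).
So a_t = (μ t²/π²)^(1/3) = (1.327×10^11 × (2.096928×10^8)² / π²)^(1/3) = 8.3929×10^8 km.
Since a_t = (r₁ + r₂)/2, r₂ = 2a_t − r₁ = 2×8.3929×10^8 − 3.2164×10^8 = 1.35694×10^9 km.
In AU: r₂ = 1.35694×10^9 / 1.496×10^8 = 9.070 AU.

r₂ = 9.070 AU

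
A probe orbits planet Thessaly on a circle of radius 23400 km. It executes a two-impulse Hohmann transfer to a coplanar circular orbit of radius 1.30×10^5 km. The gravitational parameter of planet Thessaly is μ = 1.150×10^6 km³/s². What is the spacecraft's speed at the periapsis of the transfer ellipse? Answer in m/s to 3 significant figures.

v = 9130 m/s

The Hohmann ellipse has a_t = (r₁ + r₂)/2 = 76700 km.
At periapsis, r = 23400 km.
From the vis-viva equation, v = √[μ(2/r − 1/a_t)] = 9.127 km/s.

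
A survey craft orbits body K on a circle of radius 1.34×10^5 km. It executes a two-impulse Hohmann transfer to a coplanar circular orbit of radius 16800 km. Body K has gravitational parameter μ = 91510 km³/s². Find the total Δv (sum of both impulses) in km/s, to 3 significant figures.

Semi-major axis of the transfer orbit: a_t = (1.340×10^5 + 16800)/2 = 75400 km.
Circular speed at r₁: v₁ = √(μ/r₁) = √(91510/1.340×10^5) = 0.8264 km/s.
Transfer-orbit speed at r₁ (v² = μ(2/r − 1/a)): v_a = √[μ(2/r₁ − 1/a_t)] = 0.3901 km/s.
First burn Δv₁ = |v_a − v₁| = 0.4363 km/s.
Circular speed at r₂: v₂ = √(μ/r₂) = 2.3339 km/s.
Transfer-orbit speed at r₂: v_p = √[μ(2/r₂ − 1/a_t)] = 3.1113 km/s.
Second burn Δv₂ = |v₂ − v_p| = 0.7774 km/s.
Total Δv = Δv₁ + Δv₂ = 1.214 km/s.

Δv = 1.21 km/s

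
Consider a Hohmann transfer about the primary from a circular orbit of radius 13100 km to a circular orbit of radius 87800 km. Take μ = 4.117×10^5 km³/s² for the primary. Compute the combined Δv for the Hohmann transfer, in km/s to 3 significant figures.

Δv = 2.85 km/s

The Hohmann ellipse has a_t = (r₁ + r₂)/2 = 50450 km.
Circular speed at r₁: v₁ = √(μ/r₁) = √(4.117×10^5/13100) = 5.606 km/s.
Transfer-orbit speed at r₁ (vis-viva): v_p = √[μ(2/r₁ − 1/a_t)] = 7.396 km/s.
First burn Δv₁ = |v_p − v₁| = 1.790 km/s.
Circular speed at r₂: v₂ = √(μ/r₂) = 2.165 km/s.
Transfer-orbit speed at r₂: v_a = √[μ(2/r₂ − 1/a_t)] = 1.103 km/s.
Second burn Δv₂ = |v₂ − v_a| = 1.062 km/s.
Total Δv = Δv₁ + Δv₂ = 2.852 km/s.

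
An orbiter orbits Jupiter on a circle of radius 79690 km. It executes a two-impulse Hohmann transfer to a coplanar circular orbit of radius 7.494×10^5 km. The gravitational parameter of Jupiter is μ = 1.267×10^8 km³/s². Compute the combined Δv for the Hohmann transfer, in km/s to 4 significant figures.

Transfer-ellipse semi-major axis a_t = (r₁ + r₂)/2 = (79690 + 7.494×10^5)/2 = 4.14545×10^5 km.
Circular speed at r₁: v₁ = √(μ/r₁) = √(1.267×10^8/79690) = 39.87 km/s.
On the transfer ellipse at r₁, vis-viva equation gives v_p = √[μ(2/r₁ − 1/a_t)] = 53.61 km/s.
First burn Δv₁ = |v_p − v₁| = 13.74 km/s.
At r₂, v₂ = √(μ/r₂) = 13.003 km/s.
Transfer-orbit speed at r₂: v_a = √[μ(2/r₂ − 1/a_t)] = 5.7010 km/s.
Second burn Δv₂ = |v₂ − v_a| = 7.302 km/s.
Δv = Δv₁ + Δv₂ = 13.74 + 7.302 = 21.04 km/s.

Δv = 21.04 km/s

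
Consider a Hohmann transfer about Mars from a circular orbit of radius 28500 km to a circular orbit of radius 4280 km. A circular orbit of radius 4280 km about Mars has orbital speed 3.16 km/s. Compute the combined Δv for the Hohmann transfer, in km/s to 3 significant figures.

From the circular-orbit relation v² = μ/r at r = 4280 km: μ = v²r = (3.16)² × 4280 = 42738.4 km³/s².
Transfer-ellipse semi-major axis a_t = (r₁ + r₂)/2 = (28500 + 4280)/2 = 16390 km.
At r₁ the circular-orbit speed is v₁ = √(μ/r₁) = 1.2246 km/s.
Transfer-orbit speed at r₁ (vis-viva equation): v_a = √[μ(2/r₁ − 1/a_t)] = 0.62578 km/s.
First burn Δv₁ = |v_a − v₁| = 0.5988 km/s.
Circular speed at r₂: v₂ = √(μ/r₂) = 3.160 km/s.
Transfer-orbit speed at r₂: v_p = √[μ(2/r₂ − 1/a_t)] = 4.167 km/s.
Second burn Δv₂ = |v₂ − v_p| = 1.007 km/s.
Total Δv = Δv₁ + Δv₂ = 1.606 km/s.

Δv = 1.61 km/s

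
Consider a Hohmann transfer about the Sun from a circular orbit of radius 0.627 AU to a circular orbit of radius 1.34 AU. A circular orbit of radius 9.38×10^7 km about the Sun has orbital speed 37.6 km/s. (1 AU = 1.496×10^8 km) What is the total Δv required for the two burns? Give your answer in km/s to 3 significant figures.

From the circular-orbit relation v² = μ/r at r = 9.38×10^7 km: μ = v²r = (37.6)² × 9.38×10^7 = 1.32611×10^11 km³/s².
In km: r₁ = 0.627 × 1.496×10^8 = 9.37992×10^7 km; r₂ = 1.34 × 1.496×10^8 = 2.00464×10^8 km.
The Hohmann ellipse has a_t = (r₁ + r₂)/2 = 1.471316×10^8 km.
At r₁ the circular-orbit speed is v₁ = √(μ/r₁) = 37.600 km/s.
On the transfer ellipse at r₁, vis-viva gives v_p = √[μ(2/r₁ − 1/a_t)] = 43.889 km/s.
First burn Δv₁ = |v_p − v₁| = 6.289 km/s.
At r₂, v₂ = √(μ/r₂) = 25.720 km/s.
Transfer-orbit speed at r₂: v_a = √[μ(2/r₂ − 1/a_t)] = 20.536 km/s.
Second burn Δv₂ = |v₂ − v_a| = 5.184 km/s.
Δv = Δv₁ + Δv₂ = 6.289 + 5.184 = 11.47 km/s.

Δv = 11.5 km/s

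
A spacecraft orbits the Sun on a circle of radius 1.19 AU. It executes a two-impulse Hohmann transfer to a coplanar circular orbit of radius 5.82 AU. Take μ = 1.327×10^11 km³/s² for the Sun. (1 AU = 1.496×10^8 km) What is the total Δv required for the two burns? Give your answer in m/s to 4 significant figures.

In km: r₁ = 1.19 × 1.496×10^8 = 1.78024×10^8 km; r₂ = 5.82 × 1.496×10^8 = 8.70672×10^8 km.
Semi-major axis of the transfer orbit: a_t = (1.78024×10^8 + 8.70672×10^8)/2 = 5.24348×10^8 km.
Circular speed at r₁: v₁ = √(μ/r₁) = √(1.327×10^11/1.78024×10^8) = 27.302 km/s.
Transfer-orbit speed at r₁ (vis-viva): v_p = √[μ(2/r₁ − 1/a_t)] = 35.181 km/s.
First burn Δv₁ = |v_p − v₁| = 7.879 km/s.
Circular speed at r₂: v₂ = √(μ/r₂) = 12.3455 km/s.
Transfer-orbit speed at r₂: v_a = √[μ(2/r₂ − 1/a_t)] = 7.19346 km/s.
Second burn Δv₂ = |v₂ − v_a| = 5.152 km/s.
Total Δv = Δv₁ + Δv₂ = 13.03 km/s.

Δv = 13030 m/s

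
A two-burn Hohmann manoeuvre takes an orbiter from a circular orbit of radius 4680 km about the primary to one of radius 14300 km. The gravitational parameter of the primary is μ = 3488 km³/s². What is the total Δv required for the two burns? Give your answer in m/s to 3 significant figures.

The Hohmann ellipse has a_t = (r₁ + r₂)/2 = 9490 km.
At r₁ the circular-orbit speed is v₁ = √(μ/r₁) = 0.86331 km/s.
On the transfer ellipse at r₁, vis-viva equation gives v_p = √[μ(2/r₁ − 1/a_t)] = 1.0597 km/s.
First burn Δv₁ = |v_p − v₁| = 0.1964 km/s.
At r₂, v₂ = √(μ/r₂) = 0.4939 km/s.
Transfer-orbit speed at r₂: v_a = √[μ(2/r₂ − 1/a_t)] = 0.3468 km/s.
Second burn Δv₂ = |v₂ − v_a| = 0.1471 km/s.
Total Δv = Δv₁ + Δv₂ = 0.3435 km/s.

Δv = 343 m/s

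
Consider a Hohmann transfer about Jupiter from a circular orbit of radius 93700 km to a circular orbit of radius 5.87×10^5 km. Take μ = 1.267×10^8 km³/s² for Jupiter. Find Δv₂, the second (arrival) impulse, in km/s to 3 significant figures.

Δv₂ = 6.98 km/s

Transfer-ellipse semi-major axis a_t = (r₁ + r₂)/2 = (93700 + 5.870×10^5)/2 = 3.4035×10^5 km.
On the circular orbit at r = 5.870×10^5 km, v_c = √(μ/r) = 14.692 km/s.
Transfer-orbit speed at the same r (vis-viva, a = a_t): v_t = √[μ(2/r − 1/a_t)] = 7.7086 km/s.
Δv₂ = |v_t − v_c| = |7.7086 − 14.692| = 6.983 km/s.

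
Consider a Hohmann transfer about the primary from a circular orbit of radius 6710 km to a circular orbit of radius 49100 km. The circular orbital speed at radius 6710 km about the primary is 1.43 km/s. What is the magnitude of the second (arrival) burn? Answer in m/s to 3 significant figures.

Δv₂ = 269 m/s

From the circular-orbit relation v² = μ/r at r = 6710 km: μ = v²r = (1.43)² × 6710 = 13721.3 km³/s².
Semi-major axis of the transfer orbit: a_t = (6710 + 49100)/2 = 27905 km.
On the circular orbit at r = 49100 km, v_c = √(μ/r) = 0.5286 km/s.
Transfer-orbit speed at the same r (vis-viva, a = a_t): v_t = √[μ(2/r − 1/a_t)] = 0.2592 km/s.
Δv₂ = |v_t − v_c| = |0.2592 − 0.5286| = 0.2694 km/s.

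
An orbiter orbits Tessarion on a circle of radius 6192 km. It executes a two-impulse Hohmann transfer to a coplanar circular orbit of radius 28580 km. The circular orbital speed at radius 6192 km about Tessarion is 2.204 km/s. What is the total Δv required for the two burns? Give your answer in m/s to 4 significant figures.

Δv = 1035 m/s

From the circular-orbit relation v² = μ/r at r = 6192 km: μ = v²r = (2.204)² × 6192 = 30078.4 km³/s².
Transfer-ellipse semi-major axis a_t = (r₁ + r₂)/2 = (6192 + 28580)/2 = 17386 km.
At r₁ the circular-orbit speed is v₁ = √(μ/r₁) = 2.20400 km/s.
Transfer-orbit speed at r₁ (vis-viva): v_p = √[μ(2/r₁ − 1/a_t)] = 2.82581 km/s.
First burn Δv₁ = |v_p − v₁| = 0.62181 km/s.
At r₂, v₂ = √(μ/r₂) = 1.02588 km/s.
Transfer-orbit speed at r₂: v_a = √[μ(2/r₂ − 1/a_t)] = 0.612226 km/s.
Second burn Δv₂ = |v₂ − v_a| = 0.41365 km/s.
Total Δv = Δv₁ + Δv₂ = 1.035 km/s.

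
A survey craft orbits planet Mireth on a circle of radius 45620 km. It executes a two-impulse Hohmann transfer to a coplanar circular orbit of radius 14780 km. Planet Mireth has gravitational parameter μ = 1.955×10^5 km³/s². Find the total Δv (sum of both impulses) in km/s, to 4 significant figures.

Δv = 1.455 km/s

Semi-major axis of the transfer orbit: a_t = (45620 + 14780)/2 = 30200 km.
Circular speed at r₁: v₁ = √(μ/r₁) = √(1.955×10^5/45620) = 2.0701 km/s.
Transfer-orbit speed at r₁ (vis-viva): v_a = √[μ(2/r₁ − 1/a_t)] = 1.4482 km/s.
First burn Δv₁ = |v_a − v₁| = 0.6219 km/s.
At r₂, v₂ = √(μ/r₂) = 3.6369 km/s.
Transfer-orbit speed at r₂: v_p = √[μ(2/r₂ − 1/a_t)] = 4.4700 km/s.
Second burn Δv₂ = |v₂ − v_p| = 0.8331 km/s.
Δv = Δv₁ + Δv₂ = 0.6219 + 0.8331 = 1.455 km/s.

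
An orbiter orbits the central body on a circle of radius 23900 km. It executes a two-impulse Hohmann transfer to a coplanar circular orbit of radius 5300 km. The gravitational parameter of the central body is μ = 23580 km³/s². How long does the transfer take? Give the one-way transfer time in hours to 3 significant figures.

Transfer-ellipse semi-major axis a_t = (r₁ + r₂)/2 = (23900 + 5300)/2 = 14600 km.
By Kepler's third law the transfer-orbit period is T = 2π√(a_t³/μ), so t = T/2 = 36090 s.
Converting: 36090 s ÷ 3600 s/hour = 10.0 hours.

t = 10.0 hours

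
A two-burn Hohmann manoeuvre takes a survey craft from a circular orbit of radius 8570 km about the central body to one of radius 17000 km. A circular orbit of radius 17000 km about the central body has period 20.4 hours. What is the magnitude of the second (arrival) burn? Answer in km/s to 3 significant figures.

Δv₂ = 0.264 km/s

From Kepler's third law T² = 4π²r³/μ at r = 17000 km, T = 20.4 hours = 20.4 × 3600 s = 73440 s: μ = 4π²r³/T² = 35961.8 km³/s².
Transfer-ellipse semi-major axis a_t = (r₁ + r₂)/2 = (8570 + 17000)/2 = 12785 km.
Circular speed at r = 17000 km: v_c = √(μ/r) = 1.4544 km/s.
Vis-viva on the transfer ellipse at r = 17000 km gives v_t = √[μ(2/r − 1/a_t)] = 1.1908 km/s.
Δv₂ = |v_t − v_c| = |1.1908 − 1.4544| = 0.2636 km/s.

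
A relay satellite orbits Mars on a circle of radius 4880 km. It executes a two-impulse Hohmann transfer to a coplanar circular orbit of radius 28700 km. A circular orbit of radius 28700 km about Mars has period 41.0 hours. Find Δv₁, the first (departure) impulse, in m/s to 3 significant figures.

Δv₁ = 911 m/s

From Kepler's third law T² = 4π²r³/μ at r = 28700 km, T = 41.0 hours = 41.0 × 3600 s = 1.476×10^5 s: μ = 4π²r³/T² = 42838.3 km³/s².
Semi-major axis of the transfer orbit: a_t = (4880 + 28700)/2 = 16790 km.
On the circular orbit at r = 4880 km, v_c = √(μ/r) = 2.96283 km/s.
Vis-viva on the transfer ellipse at r = 4880 km gives v_t = √[μ(2/r − 1/a_t)] = 3.87366 km/s.
Δv₁ = |v_t − v_c| = |3.87366 − 2.96283| = 0.9108 km/s.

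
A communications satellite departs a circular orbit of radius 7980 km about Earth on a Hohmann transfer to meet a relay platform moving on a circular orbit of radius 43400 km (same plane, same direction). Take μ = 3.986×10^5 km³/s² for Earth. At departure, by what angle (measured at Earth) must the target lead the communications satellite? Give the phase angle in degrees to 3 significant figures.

The Hohmann ellipse has a_t = (r₁ + r₂)/2 = 25690 km.
Transfer time t = π√(a_t³/μ) = 20489.3 s.
The target's mean motion on its circular orbit is ω₂ = √(μ/r₂³) = 6.98287×10^-5 rad/s.
Angle swept by the target during transfer: ω₂·t = 1.43074 rad = 81.98°.
Arrival is 180° from departure on the ellipse, so φ = 180° − 81.98° = 98.0°.

φ = 98.0°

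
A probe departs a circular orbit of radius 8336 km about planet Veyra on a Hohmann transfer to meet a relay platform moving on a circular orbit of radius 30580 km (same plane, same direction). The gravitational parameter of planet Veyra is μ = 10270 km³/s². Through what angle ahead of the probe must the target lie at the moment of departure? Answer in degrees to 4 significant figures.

Transfer-ellipse semi-major axis a_t = (r₁ + r₂)/2 = (8336 + 30580)/2 = 19458 km.
Transfer time t = π√(a_t³/μ) = 84142 s.
The target's mean motion on its circular orbit is ω₂ = √(μ/r₂³) = 1.8951×10^-5 rad/s.
Angle swept by the target during transfer: ω₂·t = 1.5946 rad = 91.36°.
Arrival is 180° from departure on the ellipse, so φ = 180° − 91.36° = 88.64°.

φ = 88.64°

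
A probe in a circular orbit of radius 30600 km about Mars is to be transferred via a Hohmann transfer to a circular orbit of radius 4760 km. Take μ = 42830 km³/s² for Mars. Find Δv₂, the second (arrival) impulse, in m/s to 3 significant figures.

Δv₂ = 947 m/s

Semi-major axis of the transfer orbit: a_t = (30600 + 4760)/2 = 17680 km.
On the circular orbit at r = 4760 km, v_c = √(μ/r) = 2.9996 km/s.
Transfer-orbit speed at the same r (vis-viva, a = a_t): v_t = √[μ(2/r − 1/a_t)] = 3.9463 km/s.
Δv₂ = |v_t − v_c| = |3.9463 − 2.9996| = 0.9467 km/s.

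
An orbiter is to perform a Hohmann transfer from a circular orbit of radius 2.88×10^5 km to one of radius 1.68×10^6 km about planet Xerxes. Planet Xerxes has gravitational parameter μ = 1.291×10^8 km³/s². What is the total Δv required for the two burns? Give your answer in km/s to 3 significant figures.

Δv = 10.5 km/s

The Hohmann ellipse has a_t = (r₁ + r₂)/2 = 9.840×10^5 km.
Circular speed at r₁: v₁ = √(μ/r₁) = √(1.291×10^8/2.880×10^5) = 21.1722 km/s.
On the transfer ellipse at r₁, v² = μ(2/r − 1/a) gives v_p = √[μ(2/r₁ − 1/a_t)] = 27.6646 km/s.
First burn Δv₁ = |v_p − v₁| = 6.492 km/s.
At r₂, v₂ = √(μ/r₂) = 8.766 km/s.
Transfer-orbit speed at r₂: v_a = √[μ(2/r₂ − 1/a_t)] = 4.742 km/s.
Second burn Δv₂ = |v₂ − v_a| = 4.024 km/s.
Δv = Δv₁ + Δv₂ = 6.492 + 4.024 = 10.52 km/s.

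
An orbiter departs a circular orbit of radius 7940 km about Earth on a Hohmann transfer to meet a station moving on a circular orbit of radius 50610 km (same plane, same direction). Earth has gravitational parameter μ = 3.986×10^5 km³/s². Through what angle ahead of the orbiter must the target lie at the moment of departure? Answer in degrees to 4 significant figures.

Semi-major axis of the transfer orbit: a_t = (7940 + 50610)/2 = 29275 km.
Transfer time t = π√(a_t³/μ) = 24925 s.
The target's mean motion on its circular orbit is ω₂ = √(μ/r₂³) = 5.5452×10^-5 rad/s.
Angle swept by the target during transfer: ω₂·t = 1.3821 rad = 79.19°.
Arrival is 180° from departure on the ellipse, so φ = 180° − 79.19° = 100.8°.

φ = 100.8°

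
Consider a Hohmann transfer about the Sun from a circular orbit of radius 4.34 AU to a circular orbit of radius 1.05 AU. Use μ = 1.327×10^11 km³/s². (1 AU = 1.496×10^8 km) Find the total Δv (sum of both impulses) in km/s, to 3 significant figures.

In km: r₁ = 4.34 × 1.496×10^8 = 6.49264×10^8 km; r₂ = 1.05 × 1.496×10^8 = 1.5708×10^8 km.
The Hohmann ellipse has a_t = (r₁ + r₂)/2 = 4.03172×10^8 km.
At r₁ the circular-orbit speed is v₁ = √(μ/r₁) = 14.2963 km/s.
Transfer-orbit speed at r₁ (vis-viva equation): v_a = √[μ(2/r₁ − 1/a_t)] = 8.92360 km/s.
First burn Δv₁ = |v_a − v₁| = 5.373 km/s.
At r₂, v₂ = √(μ/r₂) = 29.065 km/s.
Transfer-orbit speed at r₂: v_p = √[μ(2/r₂ − 1/a_t)] = 36.884 km/s.
Second burn Δv₂ = |v₂ − v_p| = 7.819 km/s.
Δv = Δv₁ + Δv₂ = 5.373 + 7.819 = 13.19 km/s.

Δv = 13.2 km/s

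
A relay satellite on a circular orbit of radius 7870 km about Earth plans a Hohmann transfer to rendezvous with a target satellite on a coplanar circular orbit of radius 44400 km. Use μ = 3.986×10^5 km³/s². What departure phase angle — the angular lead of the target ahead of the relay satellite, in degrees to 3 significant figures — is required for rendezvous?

Transfer-ellipse semi-major axis a_t = (r₁ + r₂)/2 = (7870 + 44400)/2 = 26135 km.
The half-period of the transfer ellipse is t = π√(a_t³/μ) = 21024 s.
Target angular speed ω₂ = √(μ/r₂³) = 6.7483×10^-5 rad/s.
Angle swept by the target during transfer: ω₂·t = 1.4188 rad = 81.29°.
The relay satellite traverses 180° on the transfer ellipse, so the target must lead by 180° − 81.29° = 98.7°.

φ = 98.7°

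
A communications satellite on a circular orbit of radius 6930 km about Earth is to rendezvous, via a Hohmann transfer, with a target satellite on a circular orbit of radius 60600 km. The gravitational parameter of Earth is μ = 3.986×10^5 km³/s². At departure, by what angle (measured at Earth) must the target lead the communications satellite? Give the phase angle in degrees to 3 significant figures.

Transfer-ellipse semi-major axis a_t = (r₁ + r₂)/2 = (6930 + 60600)/2 = 33765 km.
The half-period of the transfer ellipse is t = π√(a_t³/μ) = 30873 s.
Target angular speed ω₂ = √(μ/r₂³) = 4.2321×10^-5 rad/s.
Angle swept by the target during transfer: ω₂·t = 1.3066 rad = 74.86°.
The communications satellite traverses 180° on the transfer ellipse, so the target must lead by 180° − 74.86° = 105°.

φ = 105°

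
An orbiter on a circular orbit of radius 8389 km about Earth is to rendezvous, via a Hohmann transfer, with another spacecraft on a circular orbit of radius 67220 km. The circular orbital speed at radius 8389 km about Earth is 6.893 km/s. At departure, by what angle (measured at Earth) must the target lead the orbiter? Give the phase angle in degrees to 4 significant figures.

φ = 104.1°

From the circular-orbit relation v² = μ/r at r = 8389 km: μ = v²r = (6.893)² × 8389 = 3.98590×10^5 km³/s².
Semi-major axis of the transfer orbit: a_t = (8389 + 67220)/2 = 37804.5 km.
The half-period of the transfer ellipse is t = π√(a_t³/μ) = 36580 s.
Target angular speed ω₂ = √(μ/r₂³) = 3.623×10^-5 rad/s.
Angle swept by the target during transfer: ω₂·t = 1.325 rad = 75.92°.
Arrival is 180° from departure on the ellipse, so φ = 180° − 75.92° = 104.1°.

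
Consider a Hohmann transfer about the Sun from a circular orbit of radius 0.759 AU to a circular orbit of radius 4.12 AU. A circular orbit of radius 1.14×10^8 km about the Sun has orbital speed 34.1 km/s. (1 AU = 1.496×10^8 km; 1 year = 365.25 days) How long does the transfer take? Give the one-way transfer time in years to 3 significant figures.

t = 1.91 years

From the circular-orbit relation v² = μ/r at r = 1.14×10^8 km: μ = v²r = (34.1)² × 1.14×10^8 = 1.32560×10^11 km³/s².
In km: r₁ = 0.759 × 1.496×10^8 = 1.135464×10^8 km; r₂ = 4.12 × 1.496×10^8 = 6.16352×10^8 km.
Transfer-ellipse semi-major axis a_t = (r₁ + r₂)/2 = (1.135464×10^8 + 6.16352×10^8)/2 = 3.649492×10^8 km.
Half the transfer-orbit period gives t = π√(a_t³/μ) = 6.016×10^7 s.
Converting: 6.016×10^7 s ÷ 3.15576×10^7 s/year (365.25 × 86400) = 1.91 years.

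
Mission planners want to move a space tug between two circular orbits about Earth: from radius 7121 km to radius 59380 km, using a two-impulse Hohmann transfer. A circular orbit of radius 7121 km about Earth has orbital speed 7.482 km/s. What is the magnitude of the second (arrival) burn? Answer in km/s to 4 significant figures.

From the circular-orbit relation v² = μ/r at r = 7121 km: μ = v²r = (7.482)² × 7121 = 3.98636×10^5 km³/s².
The Hohmann ellipse has a_t = (r₁ + r₂)/2 = 33250.5 km.
On the circular orbit at r = 59380 km, v_c = √(μ/r) = 2.591 km/s.
Vis-viva on the transfer ellipse at r = 59380 km gives v_t = √[μ(2/r − 1/a_t)] = 1.199 km/s.
Δv₂ = |v_t − v_c| = |1.199 − 2.591| = 1.392 km/s.

Δv₂ = 1.392 km/s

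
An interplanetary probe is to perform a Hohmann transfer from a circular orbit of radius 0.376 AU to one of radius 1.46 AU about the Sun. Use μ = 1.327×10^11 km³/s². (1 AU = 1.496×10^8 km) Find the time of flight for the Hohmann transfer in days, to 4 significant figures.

t = 160.6 days

In km: r₁ = 0.376 × 1.496×10^8 = 5.62496×10^7 km; r₂ = 1.46 × 1.496×10^8 = 2.18416×10^8 km.
The Hohmann ellipse has a_t = (r₁ + r₂)/2 = 1.373328×10^8 km.
By Kepler's third law the transfer-orbit period is T = 2π√(a_t³/μ), so t = T/2 = 1.388×10^7 s.
Converting: 1.388×10^7 s ÷ 86400 s/day = 160.6 days.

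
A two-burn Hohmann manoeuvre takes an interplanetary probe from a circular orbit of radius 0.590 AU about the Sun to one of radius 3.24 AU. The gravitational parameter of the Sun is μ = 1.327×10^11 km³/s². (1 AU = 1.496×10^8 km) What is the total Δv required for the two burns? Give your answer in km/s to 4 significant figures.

Δv = 19.02 km/s

In km: r₁ = 0.590 × 1.496×10^8 = 8.8264×10^7 km; r₂ = 3.24 × 1.496×10^8 = 4.84704×10^8 km.
The Hohmann ellipse has a_t = (r₁ + r₂)/2 = 2.86484×10^8 km.
At r₁ the circular-orbit speed is v₁ = √(μ/r₁) = 38.77 km/s.
On the transfer ellipse at r₁, v² = μ(2/r − 1/a) gives v_p = √[μ(2/r₁ − 1/a_t)] = 50.43 km/s.
First burn Δv₁ = |v_p − v₁| = 11.66 km/s.
Circular speed at r₂: v₂ = √(μ/r₂) = 16.546 km/s.
Transfer-orbit speed at r₂: v_a = √[μ(2/r₂ − 1/a_t)] = 9.1841 km/s.
Second burn Δv₂ = |v₂ − v_a| = 7.362 km/s.
Total Δv = Δv₁ + Δv₂ = 19.02 km/s.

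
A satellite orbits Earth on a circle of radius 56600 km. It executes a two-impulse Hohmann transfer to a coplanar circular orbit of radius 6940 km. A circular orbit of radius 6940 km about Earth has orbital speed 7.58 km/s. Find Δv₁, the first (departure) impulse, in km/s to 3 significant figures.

From the circular-orbit relation v² = μ/r at r = 6940 km: μ = v²r = (7.58)² × 6940 = 3.98747×10^5 km³/s².
The Hohmann ellipse has a_t = (r₁ + r₂)/2 = 31770 km.
On the circular orbit at r = 56600 km, v_c = √(μ/r) = 2.6542 km/s.
Vis-viva on the transfer ellipse at r = 56600 km gives v_t = √[μ(2/r − 1/a_t)] = 1.2405 km/s.
Δv₁ = |v_t − v_c| = |1.2405 − 2.6542| = 1.414 km/s.

Δv₁ = 1.41 km/s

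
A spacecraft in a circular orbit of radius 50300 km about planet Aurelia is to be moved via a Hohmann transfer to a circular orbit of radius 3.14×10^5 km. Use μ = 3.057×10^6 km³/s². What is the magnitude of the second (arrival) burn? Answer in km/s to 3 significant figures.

Δv₂ = 1.48 km/s

Transfer-ellipse semi-major axis a_t = (r₁ + r₂)/2 = (50300 + 3.140×10^5)/2 = 1.8215×10^5 km.
Circular speed at r = 3.140×10^5 km: v_c = √(μ/r) = 3.12020 km/s.
Transfer-orbit speed at the same r (vis-viva, a = a_t): v_t = √[μ(2/r − 1/a_t)] = 1.63965 km/s.
Δv₂ = |v_t − v_c| = |1.63965 − 3.12020| = 1.481 km/s.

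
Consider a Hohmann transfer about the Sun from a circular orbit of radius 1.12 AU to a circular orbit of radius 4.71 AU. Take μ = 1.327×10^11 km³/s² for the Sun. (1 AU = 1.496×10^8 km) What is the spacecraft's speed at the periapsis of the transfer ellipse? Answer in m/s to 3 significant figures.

In km: r₁ = 1.12 × 1.496×10^8 = 1.67552×10^8 km; r₂ = 4.71 × 1.496×10^8 = 7.04616×10^8 km.
Semi-major axis of the transfer orbit: a_t = (1.67552×10^8 + 7.04616×10^8)/2 = 4.36084×10^8 km.
The periapsis of the transfer ellipse is at r = 1.67552×10^8 km.
From the vis-viva equation, v = √[μ(2/r − 1/a_t)] = 35.77 km/s.

v = 35800 m/s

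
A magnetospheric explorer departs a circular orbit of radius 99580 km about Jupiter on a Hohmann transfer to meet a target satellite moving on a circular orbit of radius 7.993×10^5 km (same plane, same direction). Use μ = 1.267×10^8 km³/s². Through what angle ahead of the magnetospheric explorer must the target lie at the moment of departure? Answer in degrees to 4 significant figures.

Transfer-ellipse semi-major axis a_t = (r₁ + r₂)/2 = (99580 + 7.993×10^5)/2 = 4.4944×10^5 km.
The half-period of the transfer ellipse is t = π√(a_t³/μ) = 84094.80 s.
The target's mean motion on its circular orbit is ω₂ = √(μ/r₂³) = 1.575156×10^-5 rad/s.
Angle swept by the target during transfer: ω₂·t = 1.32462 rad = 75.90°.
The magnetospheric explorer traverses 180° on the transfer ellipse, so the target must lead by 180° − 75.90° = 104.1°.

φ = 104.1°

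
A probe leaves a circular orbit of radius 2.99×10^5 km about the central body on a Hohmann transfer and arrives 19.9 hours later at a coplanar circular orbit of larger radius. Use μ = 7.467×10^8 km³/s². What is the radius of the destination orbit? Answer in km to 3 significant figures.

Transfer time t = 19.9 hours = 71640 s, and t = π√(a_t³/μ).
So a_t = (μ t²/π²)^(1/3) = (7.467×10^8 × (71640)² / π²)^(1/3) = 7.2955×10^5 km.
Since a_t = (r₁ + r₂)/2, r₂ = 2a_t − r₁ = 2×7.2955×10^5 − 2.990×10^5 = 1.1601×10^6 km.

r₂ = 1.16×10^6 km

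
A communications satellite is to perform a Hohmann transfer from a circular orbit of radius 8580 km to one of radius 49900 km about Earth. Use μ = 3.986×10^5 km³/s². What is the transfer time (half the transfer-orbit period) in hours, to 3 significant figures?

Semi-major axis of the transfer orbit: a_t = (8580 + 49900)/2 = 29240 km.
By Kepler's third law the transfer-orbit period is T = 2π√(a_t³/μ), so t = T/2 = 24880 s.
Converting: 24880 s ÷ 3600 s/hour = 6.91 hours.

t = 6.91 hours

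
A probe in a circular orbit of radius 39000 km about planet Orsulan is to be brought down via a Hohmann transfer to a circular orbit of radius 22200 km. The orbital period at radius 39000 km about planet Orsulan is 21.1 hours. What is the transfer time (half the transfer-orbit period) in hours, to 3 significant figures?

t = 7.33 hours

From Kepler's third law T² = 4π²r³/μ at r = 39000 km, T = 21.1 hours = 21.1 × 3600 s = 75960 s: μ = 4π²r³/T² = 4.05867×10^5 km³/s².
Transfer-ellipse semi-major axis a_t = (r₁ + r₂)/2 = (39000 + 22200)/2 = 30600 km.
Transfer time t = π√(a_t³/μ) = π√((30600)³ / 4.05867×10^5) = 26400 s.
Converting: 26400 s ÷ 3600 s/hour = 7.33 hours.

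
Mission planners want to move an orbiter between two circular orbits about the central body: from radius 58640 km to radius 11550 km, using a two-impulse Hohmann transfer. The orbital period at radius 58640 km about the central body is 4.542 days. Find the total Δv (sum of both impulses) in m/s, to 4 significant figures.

From Kepler's third law T² = 4π²r³/μ at r = 58640 km, T = 4.542 days = 4.542 × 86400 s = 3.924288×10^5 s: μ = 4π²r³/T² = 51691.6 km³/s².
Transfer-ellipse semi-major axis a_t = (r₁ + r₂)/2 = (58640 + 11550)/2 = 35095 km.
Circular speed at r₁: v₁ = √(μ/r₁) = √(51691.6/58640) = 0.9389 km/s.
Transfer-orbit speed at r₁ (v² = μ(2/r − 1/a)): v_a = √[μ(2/r₁ − 1/a_t)] = 0.5386 km/s.
First burn Δv₁ = |v_a − v₁| = 0.4003 km/s.
At r₂, v₂ = √(μ/r₂) = 2.1155 km/s.
Transfer-orbit speed at r₂: v_p = √[μ(2/r₂ − 1/a_t)] = 2.7346 km/s.
Second burn Δv₂ = |v₂ − v_p| = 0.6191 km/s.
Total Δv = Δv₁ + Δv₂ = 1.019 km/s.

Δv = 1019 m/s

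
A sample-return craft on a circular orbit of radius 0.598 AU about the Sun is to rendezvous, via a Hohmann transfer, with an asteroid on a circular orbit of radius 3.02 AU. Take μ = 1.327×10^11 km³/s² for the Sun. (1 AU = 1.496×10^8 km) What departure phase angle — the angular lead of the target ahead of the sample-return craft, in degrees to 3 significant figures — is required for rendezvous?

In km: r₁ = 0.598 × 1.496×10^8 = 8.94608×10^7 km; r₂ = 3.02 × 1.496×10^8 = 4.51792×10^8 km.
Semi-major axis of the transfer orbit: a_t = (8.94608×10^7 + 4.51792×10^8)/2 = 2.706264×10^8 km.
Transfer time t = π√(a_t³/μ) = 3.83946×10^7 s.
Target angular speed ω₂ = √(μ/r₂³) = 3.79339×10^-8 rad/s.
Angle swept by the target during transfer: ω₂·t = 1.45646 rad = 83.449°.
Arrival is 180° from departure on the ellipse, so φ = 180° − 83.449° = 96.6°.

φ = 96.6°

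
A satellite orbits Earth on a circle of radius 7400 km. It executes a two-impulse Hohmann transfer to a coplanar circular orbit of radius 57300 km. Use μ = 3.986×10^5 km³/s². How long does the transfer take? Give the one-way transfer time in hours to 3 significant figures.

Semi-major axis of the transfer orbit: a_t = (7400 + 57300)/2 = 32350 km.
Half the transfer-orbit period gives t = π√(a_t³/μ) = 28950 s.
Converting: 28950 s ÷ 3600 s/hour = 8.04 hours.

t = 8.04 hours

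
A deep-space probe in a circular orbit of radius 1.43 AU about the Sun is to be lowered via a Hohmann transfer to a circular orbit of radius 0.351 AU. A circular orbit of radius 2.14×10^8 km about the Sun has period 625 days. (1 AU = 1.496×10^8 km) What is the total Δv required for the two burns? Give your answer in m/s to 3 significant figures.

From Kepler's third law T² = 4π²r³/μ at r = 2.14×10^8 km, T = 625 days = 625 × 86400 s = 5.400×10^7 s: μ = 4π²r³/T² = 1.32682×10^11 km³/s².
In km: r₁ = 1.43 × 1.496×10^8 = 2.13928×10^8 km; r₂ = 0.351 × 1.496×10^8 = 5.25096×10^7 km.
Transfer-ellipse semi-major axis a_t = (r₁ + r₂)/2 = (2.13928×10^8 + 5.25096×10^7)/2 = 1.332188×10^8 km.
At r₁ the circular-orbit speed is v₁ = √(μ/r₁) = 24.904 km/s.
Transfer-orbit speed at r₁ (vis-viva equation): v_a = √[μ(2/r₁ − 1/a_t)] = 15.635 km/s.
First burn Δv₁ = |v_a − v₁| = 9.269 km/s.
Circular speed at r₂: v₂ = √(μ/r₂) = 50.27 km/s.
Transfer-orbit speed at r₂: v_p = √[μ(2/r₂ − 1/a_t)] = 63.70 km/s.
Second burn Δv₂ = |v₂ − v_p| = 13.43 km/s.
Total Δv = Δv₁ + Δv₂ = 22.70 km/s.

Δv = 22700 m/s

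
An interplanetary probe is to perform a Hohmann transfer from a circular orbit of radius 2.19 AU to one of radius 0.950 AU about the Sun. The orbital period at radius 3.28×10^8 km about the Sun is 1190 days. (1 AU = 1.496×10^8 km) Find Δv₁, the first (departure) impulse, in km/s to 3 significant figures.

Δv₁ = 4.45 km/s

From Kepler's third law T² = 4π²r³/μ at r = 3.28×10^8 km, T = 1190 days = 1190 × 86400 s = 1.02816×10^8 s: μ = 4π²r³/T² = 1.31783×10^11 km³/s².
In km: r₁ = 2.19 × 1.496×10^8 = 3.27624×10^8 km; r₂ = 0.950 × 1.496×10^8 = 1.4212×10^8 km.
The Hohmann ellipse has a_t = (r₁ + r₂)/2 = 2.34872×10^8 km.
Circular speed at r = 3.27624×10^8 km: v_c = √(μ/r) = 20.056 km/s.
Vis-viva on the transfer ellipse at r = 3.27624×10^8 km gives v_t = √[μ(2/r − 1/a_t)] = 15.601 km/s.
Δv₁ = |v_t − v_c| = |15.601 − 20.056| = 4.455 km/s.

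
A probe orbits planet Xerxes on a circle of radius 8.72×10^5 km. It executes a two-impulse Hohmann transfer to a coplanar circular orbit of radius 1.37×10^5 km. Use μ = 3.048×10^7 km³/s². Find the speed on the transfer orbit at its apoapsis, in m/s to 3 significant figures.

Transfer-ellipse semi-major axis a_t = (r₁ + r₂)/2 = (8.720×10^5 + 1.370×10^5)/2 = 5.045×10^5 km.
The apoapsis of the transfer ellipse is at r = 8.720×10^5 km.
Applying v² = μ(2/r − 1/a_t): v = 3.081 km/s.

v = 3080 m/s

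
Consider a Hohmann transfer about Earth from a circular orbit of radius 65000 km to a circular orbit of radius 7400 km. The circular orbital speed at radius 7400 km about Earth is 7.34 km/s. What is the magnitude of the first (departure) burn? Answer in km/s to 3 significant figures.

From the circular-orbit relation v² = μ/r at r = 7400 km: μ = v²r = (7.34)² × 7400 = 3.98679×10^5 km³/s².
Transfer-ellipse semi-major axis a_t = (r₁ + r₂)/2 = (65000 + 7400)/2 = 36200 km.
Circular speed at r = 65000 km: v_c = √(μ/r) = 2.477 km/s.
Transfer-orbit speed at the same r (vis-viva, a = a_t): v_t = √[μ(2/r − 1/a_t)] = 1.120 km/s.
Δv₁ = |v_t − v_c| = |1.120 − 2.477| = 1.357 km/s.

Δv₁ = 1.36 km/s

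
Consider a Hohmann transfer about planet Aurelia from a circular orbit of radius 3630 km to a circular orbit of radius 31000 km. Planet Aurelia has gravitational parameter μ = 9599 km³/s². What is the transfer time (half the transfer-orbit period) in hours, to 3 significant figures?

t = 20.3 hours

The Hohmann ellipse has a_t = (r₁ + r₂)/2 = 17315 km.
Half the transfer-orbit period gives t = π√(a_t³/μ) = 73060 s.
Converting: 73060 s ÷ 3600 s/hour = 20.3 hours.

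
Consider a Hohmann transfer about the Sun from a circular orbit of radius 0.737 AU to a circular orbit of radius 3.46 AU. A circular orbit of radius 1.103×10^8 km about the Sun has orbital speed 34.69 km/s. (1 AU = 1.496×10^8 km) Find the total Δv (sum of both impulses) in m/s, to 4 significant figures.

From the circular-orbit relation v² = μ/r at r = 1.103×10^8 km: μ = v²r = (34.69)² × 1.103×10^8 = 1.32735×10^11 km³/s².
In km: r₁ = 0.737 × 1.496×10^8 = 1.102552×10^8 km; r₂ = 3.46 × 1.496×10^8 = 5.17616×10^8 km.
Semi-major axis of the transfer orbit: a_t = (1.102552×10^8 + 5.17616×10^8)/2 = 3.139356×10^8 km.
At r₁ the circular-orbit speed is v₁ = √(μ/r₁) = 34.697 km/s.
Transfer-orbit speed at r₁ (vis-viva): v_p = √[μ(2/r₁ − 1/a_t)] = 44.553 km/s.
First burn Δv₁ = |v_p − v₁| = 9.856 km/s.
Circular speed at r₂: v₂ = √(μ/r₂) = 16.014 km/s.
Transfer-orbit speed at r₂: v_a = √[μ(2/r₂ − 1/a_t)] = 9.4900 km/s.
Second burn Δv₂ = |v₂ − v_a| = 6.524 km/s.
Δv = Δv₁ + Δv₂ = 9.856 + 6.524 = 16.38 km/s.

Δv = 16380 m/s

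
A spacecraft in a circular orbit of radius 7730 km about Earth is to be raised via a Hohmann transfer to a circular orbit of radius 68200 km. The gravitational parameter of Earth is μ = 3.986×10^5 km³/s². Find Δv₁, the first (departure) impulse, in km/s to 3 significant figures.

Semi-major axis of the transfer orbit: a_t = (7730 + 68200)/2 = 37965 km.
On the circular orbit at r = 7730 km, v_c = √(μ/r) = 7.181 km/s.
Transfer-orbit speed at the same r (vis-viva, a = a_t): v_t = √[μ(2/r − 1/a_t)] = 9.625 km/s.
Δv₁ = |v_t − v_c| = |9.625 − 7.181| = 2.444 km/s.

Δv₁ = 2.44 km/s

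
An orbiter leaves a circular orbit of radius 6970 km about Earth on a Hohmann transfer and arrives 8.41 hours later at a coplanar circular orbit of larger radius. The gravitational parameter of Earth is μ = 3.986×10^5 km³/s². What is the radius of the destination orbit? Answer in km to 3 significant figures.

Transfer time t = 8.41 hours = 30276 s, and t = π√(a_t³/μ).
So a_t = (μ t²/π²)^(1/3) = (3.986×10^5 × (30276)² / π²)^(1/3) = 33328 km.
Since a_t = (r₁ + r₂)/2, r₂ = 2a_t − r₁ = 2×33328 − 6970 = 59686 km.

r₂ = 59700 km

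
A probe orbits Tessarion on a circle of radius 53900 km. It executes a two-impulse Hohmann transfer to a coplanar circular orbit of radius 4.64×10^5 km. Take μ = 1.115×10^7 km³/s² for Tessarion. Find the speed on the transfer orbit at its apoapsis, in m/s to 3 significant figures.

v = 2240 m/s

The Hohmann ellipse has a_t = (r₁ + r₂)/2 = 2.5895×10^5 km.
At apoapsis, r = 4.640×10^5 km.
Applying v² = μ(2/r − 1/a_t): v = 2.236 km/s.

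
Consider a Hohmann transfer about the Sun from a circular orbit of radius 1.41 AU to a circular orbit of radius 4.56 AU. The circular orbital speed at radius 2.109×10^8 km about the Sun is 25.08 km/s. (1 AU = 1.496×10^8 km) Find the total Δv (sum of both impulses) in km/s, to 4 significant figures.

From the circular-orbit relation v² = μ/r at r = 2.109×10^8 km: μ = v²r = (25.08)² × 2.109×10^8 = 1.32657×10^11 km³/s².
In km: r₁ = 1.41 × 1.496×10^8 = 2.10936×10^8 km; r₂ = 4.56 × 1.496×10^8 = 6.82176×10^8 km.
Semi-major axis of the transfer orbit: a_t = (2.10936×10^8 + 6.82176×10^8)/2 = 4.46556×10^8 km.
At r₁ the circular-orbit speed is v₁ = √(μ/r₁) = 25.078 km/s.
Transfer-orbit speed at r₁ (vis-viva equation): v_p = √[μ(2/r₁ − 1/a_t)] = 30.996 km/s.
First burn Δv₁ = |v_p − v₁| = 5.918 km/s.
At r₂, v₂ = √(μ/r₂) = 13.945 km/s.
Transfer-orbit speed at r₂: v_a = √[μ(2/r₂ − 1/a_t)] = 9.5842 km/s.
Second burn Δv₂ = |v₂ − v_a| = 4.361 km/s.
Total Δv = Δv₁ + Δv₂ = 10.28 km/s.

Δv = 10.28 km/s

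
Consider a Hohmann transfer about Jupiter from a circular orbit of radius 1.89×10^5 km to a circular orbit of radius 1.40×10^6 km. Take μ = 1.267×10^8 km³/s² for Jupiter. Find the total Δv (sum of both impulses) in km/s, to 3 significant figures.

Δv = 13.4 km/s

Transfer-ellipse semi-major axis a_t = (r₁ + r₂)/2 = (1.890×10^5 + 1.400×10^6)/2 = 7.945×10^5 km.
At r₁ the circular-orbit speed is v₁ = √(μ/r₁) = 25.892 km/s.
On the transfer ellipse at r₁, v² = μ(2/r − 1/a) gives v_p = √[μ(2/r₁ − 1/a_t)] = 34.370 km/s.
First burn Δv₁ = |v_p − v₁| = 8.478 km/s.
At r₂, v₂ = √(μ/r₂) = 9.513 km/s.
Transfer-orbit speed at r₂: v_a = √[μ(2/r₂ − 1/a_t)] = 4.640 km/s.
Second burn Δv₂ = |v₂ − v_a| = 4.873 km/s.
Δv = Δv₁ + Δv₂ = 8.478 + 4.873 = 13.35 km/s.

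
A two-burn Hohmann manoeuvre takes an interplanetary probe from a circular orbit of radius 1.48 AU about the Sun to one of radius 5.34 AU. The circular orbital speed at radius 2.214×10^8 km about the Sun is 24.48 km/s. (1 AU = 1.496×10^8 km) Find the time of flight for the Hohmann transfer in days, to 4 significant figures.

t = 1150 days

From the circular-orbit relation v² = μ/r at r = 2.214×10^8 km: μ = v²r = (24.48)² × 2.214×10^8 = 1.32678×10^11 km³/s².
In km: r₁ = 1.48 × 1.496×10^8 = 2.21408×10^8 km; r₂ = 5.34 × 1.496×10^8 = 7.98864×10^8 km.
Transfer-ellipse semi-major axis a_t = (r₁ + r₂)/2 = (2.21408×10^8 + 7.98864×10^8)/2 = 5.10136×10^8 km.
Transfer time t = π√(a_t³/μ) = π√((5.10136×10^8)³ / 1.32678×10^11) = 9.938×10^7 s.
Converting: 9.938×10^7 s ÷ 86400 s/day = 1150 days.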